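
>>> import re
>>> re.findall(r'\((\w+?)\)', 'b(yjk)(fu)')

['yjk', 'fu']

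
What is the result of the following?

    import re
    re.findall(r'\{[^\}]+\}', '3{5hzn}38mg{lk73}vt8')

Scanning left to right: at [1:7] → '{5hzn}'; at [11:17] → '{lk73}'.
`findall` yields the raw match text (2 of them) because the pattern has no groups.

['{5hzn}', '{lk73}']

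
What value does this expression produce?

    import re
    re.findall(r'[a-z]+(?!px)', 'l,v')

The negative lookaround is zero-width — it rules out positions where the adjacent text would match, without consuming anything.
`findall` yields the raw match text (2 of them) because the pattern has no groups.

['l', 'v']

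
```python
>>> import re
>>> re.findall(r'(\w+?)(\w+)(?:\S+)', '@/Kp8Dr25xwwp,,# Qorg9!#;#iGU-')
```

[('K', 'p8Dr25xwwp'), ('Q', 'org9')]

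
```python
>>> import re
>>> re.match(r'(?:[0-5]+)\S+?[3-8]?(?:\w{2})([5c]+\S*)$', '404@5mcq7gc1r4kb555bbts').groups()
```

Pattern: one or more of a character in [0-5] (non-capturing group); then one or more of a non-whitespace character (lazy), then optionally a character in [3-8]; then exactly 2 of a word character (non-capturing group); then one or more of one of [5c], then zero or more of a non-whitespace character (captured); then anchored at the end.
The `?` after the quantifier makes it lazy — it takes as little as possible before letting the rest of the pattern try.
`re.match` only tries the pattern at the start of the string.
The match spans [0:23] → '404@5mcq7gc1r4kb555bbts'.
Captured: group 1 = 'cq7gc1r4kb555bbts'.

('cq7gc1r4kb555bbts',)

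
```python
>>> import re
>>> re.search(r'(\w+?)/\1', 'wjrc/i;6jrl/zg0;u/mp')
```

`\1` is not a pattern — it's the concrete string captured by group 1, re-applied verbatim.
`re.search` tries every starting position until one works.
Here nothing in the string fits, so the call returns None.

None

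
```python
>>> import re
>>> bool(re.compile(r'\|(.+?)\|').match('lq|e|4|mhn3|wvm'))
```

False

`re.match` won't scan ahead — the pattern has to work from the very first character.
Here the string doesn't start with a match, so the call returns None, and `bool(None)` is False.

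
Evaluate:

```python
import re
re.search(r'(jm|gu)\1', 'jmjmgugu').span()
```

(0, 4)

`\1` is not a pattern — it's the concrete string captured by group 1, re-applied verbatim.
`re.search` scans for the first position where the pattern succeeds.
The match spans [0:4] → 'jmjm'.
Captured: group 1 = 'jm'.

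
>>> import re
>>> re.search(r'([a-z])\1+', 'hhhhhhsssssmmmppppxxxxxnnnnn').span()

(0, 6)

`\1` has to match the exact text group 1 already captured.
The match spans [0:6] → 'hhhhhh'.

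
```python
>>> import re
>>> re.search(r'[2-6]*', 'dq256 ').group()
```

''

Pattern: zero or more of a character in [2-6].
`re.search` tries every starting position until one works.
The match spans [0:0] → ''.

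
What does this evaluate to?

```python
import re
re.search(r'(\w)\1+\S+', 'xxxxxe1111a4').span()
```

After group 1 captures some text, `\1` only succeeds where that same text appears again.
The match spans [0:12] → 'xxxxxe1111a4'.

(0, 12)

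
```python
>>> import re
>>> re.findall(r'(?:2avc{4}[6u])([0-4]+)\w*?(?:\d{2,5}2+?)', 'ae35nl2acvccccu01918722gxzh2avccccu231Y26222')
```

This matches the literal '2av', then exactly 4 of a literal 'c', then one of [6u] (non-capturing group); then one or more of a character in [0-4] (captured); then zero or more of a word character (lazy); then 2 to 5 of a digit, then one or more of a literal '2' (lazy) (non-capturing group).
Because there's exactly one group, `findall` drops the full match and keeps group 1 from the one hit.

['231']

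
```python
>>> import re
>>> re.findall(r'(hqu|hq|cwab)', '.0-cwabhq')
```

['cwab', 'hq']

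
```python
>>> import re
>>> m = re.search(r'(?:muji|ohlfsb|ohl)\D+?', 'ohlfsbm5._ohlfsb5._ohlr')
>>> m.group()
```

The regex engine tests alternatives in the order written; an earlier branch that matches wins even if a later one would match more.
`re.search` scans for the first position where the pattern succeeds.
The match spans [0:7] → 'ohlfsbm'.

'ohlfsbm'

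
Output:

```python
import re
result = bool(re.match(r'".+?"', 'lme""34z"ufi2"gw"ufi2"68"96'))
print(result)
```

`match` is anchored at position 0; if the pattern doesn't fit there, it returns None.
Here position 0 doesn't satisfy it, so the call returns None, and `bool(None)` is False.

False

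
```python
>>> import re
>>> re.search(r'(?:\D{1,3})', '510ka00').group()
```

'ka'

The pattern matches 1 to 3 of a non-digit (non-capturing group).
Unlike `match`, `search` isn't anchored — it looks for the pattern anywhere in the string.
The match spans [3:5] → 'ka'.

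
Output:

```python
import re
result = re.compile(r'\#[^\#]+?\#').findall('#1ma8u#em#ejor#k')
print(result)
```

['#1ma8u#', '#ejor#']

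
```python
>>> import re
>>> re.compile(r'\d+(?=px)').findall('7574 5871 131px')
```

['131']

Because the assertion is zero-width, the text it checks is not consumed and won't appear in the result.
`findall` yields the raw match text (1 of them) because the pattern has no groups.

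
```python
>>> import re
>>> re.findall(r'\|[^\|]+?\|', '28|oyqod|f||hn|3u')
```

['|oyqod|', '|hn|']

Scanning left to right: at [2:9] → '|oyqod|'; at [11:15] → '|hn|'.
With no groups in the pattern, `findall` gives back each whole match — 2 here.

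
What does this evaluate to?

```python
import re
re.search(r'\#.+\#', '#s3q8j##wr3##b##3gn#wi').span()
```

(0, 20)

`re.search` scans for the first position where the pattern succeeds.
The match spans [0:20] → '#s3q8j##wr3##b##3gn#'.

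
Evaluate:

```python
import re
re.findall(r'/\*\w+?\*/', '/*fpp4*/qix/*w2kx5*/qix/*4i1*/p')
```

['/*fpp4*/', '/*w2kx5*/', '/*4i1*/']

Scanning left to right: at [0:8] → '/*fpp4*/'; at [11:20] → '/*w2kx5*/'; at [23:30] → '/*4i1*/'.
Since nothing is captured, `findall` lists the 3 matched substrings directly.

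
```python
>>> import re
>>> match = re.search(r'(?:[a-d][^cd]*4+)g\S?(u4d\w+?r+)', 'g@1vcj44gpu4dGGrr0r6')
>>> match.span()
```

Because the quantifier is non-greedy, it stops expanding at the earliest point where the rest of the pattern can succeed.
The match spans [4:17] → 'cj44gpu4dGGrr'.

(4, 17)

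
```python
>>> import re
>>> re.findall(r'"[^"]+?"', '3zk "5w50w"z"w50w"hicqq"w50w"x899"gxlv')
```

Walking the string: at [4:11] → '"5w50w"'; at [12:18] → '"w50w"'; at [23:29] → '"w50w"'.
With no groups in the pattern, `findall` gives back each whole match — 3 here.

['"5w50w"', '"w50w"', '"w50w"']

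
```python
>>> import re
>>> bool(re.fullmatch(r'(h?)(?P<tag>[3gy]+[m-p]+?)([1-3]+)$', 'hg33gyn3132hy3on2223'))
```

False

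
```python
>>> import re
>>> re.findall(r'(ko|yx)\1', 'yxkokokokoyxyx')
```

The backreference `\1` re-matches whatever the first group consumed, character for character.
Walking the string: at [2:6] match 'koko', group 1 = 'ko'; at [6:10] match 'koko', group 1 = 'ko'; at [10:14] match 'yxyx', group 1 = 'yx'.
Because there's exactly one group, `findall` drops the full match and keeps group 1 from each hit.

['ko', 'ko', 'yx']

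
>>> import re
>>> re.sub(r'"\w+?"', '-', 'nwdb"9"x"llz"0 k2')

'nwdb-x-0 k2'

Matches: at [4:7] → '"9"'; at [8:13] → '"llz"'.
Each match is replaced by '-'.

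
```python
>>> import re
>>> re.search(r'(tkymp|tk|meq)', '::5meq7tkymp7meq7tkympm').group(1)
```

'meq'

The match spans [3:6] → 'meq'.
Captured: group 1 = 'meq'.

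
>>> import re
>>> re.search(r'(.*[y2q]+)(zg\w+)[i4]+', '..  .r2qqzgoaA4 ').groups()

Pattern: zero or more of any character, then one or more of one of [y2q] (captured); then the literal 'zg', then one or more of a word character (captured); then one or more of one of [i4].
`search` walks the string left to right and returns the first match it finds.
The match spans [0:15] → '..  .r2qqzgoaA4'.
Captured: group 1 = '..  .r2qq', group 2 = 'zgoaA'.

('..  .r2qq', 'zgoaA')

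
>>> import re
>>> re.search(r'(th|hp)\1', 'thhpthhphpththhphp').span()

`\1` is not a pattern — it's the concrete string captured by group 1, re-applied verbatim.
The match spans [6:10] → 'hphp'.

(6, 10)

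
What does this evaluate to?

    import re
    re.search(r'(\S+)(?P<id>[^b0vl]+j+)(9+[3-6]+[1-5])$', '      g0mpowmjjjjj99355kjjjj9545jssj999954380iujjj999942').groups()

The match spans [6:56] → 'g0mpowmjjjjj99355kjjjj9545jssj999954380iujjj999942'.
Captured: group 1 = 'g0mpowmjjjjj99355kjjjj9545jssj999954380iuj', group 2 = 'jj', group 3 = '999942'.

('g0mpowmjjjjj99355kjjjj9545jssj999954380iuj', 'jj', '999942')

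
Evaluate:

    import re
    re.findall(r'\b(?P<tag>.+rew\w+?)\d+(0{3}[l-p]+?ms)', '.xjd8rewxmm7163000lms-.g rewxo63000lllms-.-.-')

The pattern matches a word boundary (`\b`, zero-width); then one or more of any character, then the literal 'rew', then one or more of a word character (lazy) (captured as 'tag'); then one or more of a digit; then exactly 3 of a literal '0', then one or more of a character in [l-p] (lazy), then the literal 'ms' (captured).
A `+?`/`*?`/`{m,n}?` starts at its minimum and grows only as far as needed for what follows to match.
Matches: at [1:40] match 'xjd8rewxmm7163000lms-.g rewxo63000lllms', groups = ('xjd8rewxmm7163000lms-.g rewxo', '000lllms').
`findall` packs the 2 group values into a tuple for every match.

[('xjd8rewxmm7163000lms-.g rewxo', '000lllms')]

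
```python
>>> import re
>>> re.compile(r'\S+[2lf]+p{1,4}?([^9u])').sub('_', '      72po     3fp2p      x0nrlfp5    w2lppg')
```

'      _     _     _    _g'

A `+?`/`*?`/`{m,n}?` starts at its minimum and grows only as far as needed for what follows to match.
`sub` substitutes '_' at each match site.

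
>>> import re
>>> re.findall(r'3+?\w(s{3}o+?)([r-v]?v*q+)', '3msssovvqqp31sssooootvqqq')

[('ssso', 'vvqq'), ('sssoooo', 'tvqqq')]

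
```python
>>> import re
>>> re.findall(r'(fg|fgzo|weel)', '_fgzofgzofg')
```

['fg', 'fg', 'fg']

Alternation isn't longest-match — the leftmost alternative that fits at this position is chosen.
Scanning left to right: at [1:3] match 'fg', group 1 = 'fg'; at [5:7] match 'fg', group 1 = 'fg'; at [9:11] match 'fg', group 1 = 'fg'.
Because there's exactly one group, `findall` drops the full match and keeps group 1 from each hit.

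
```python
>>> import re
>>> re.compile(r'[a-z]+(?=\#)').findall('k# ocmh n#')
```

Because the assertion is zero-width, the text it checks is not consumed and won't appear in the result.
Walking the string: at [0:1] → 'k'; at [8:9] → 'n'.
Since nothing is captured, `findall` lists the 2 matched substrings directly.

['k', 'n']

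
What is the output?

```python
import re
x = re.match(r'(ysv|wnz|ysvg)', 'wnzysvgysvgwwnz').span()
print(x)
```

(0, 3)

`match` is anchored at position 0; if the pattern doesn't fit there, it returns None.
The match spans [0:3] → 'wnz'.
Captured: group 1 = 'wnz'.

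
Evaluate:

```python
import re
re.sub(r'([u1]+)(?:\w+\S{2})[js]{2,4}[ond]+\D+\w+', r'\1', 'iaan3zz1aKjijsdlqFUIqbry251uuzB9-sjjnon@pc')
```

The pattern matches one or more of one of [u1] (captured); then one or more of a word character, then exactly 2 of a non-whitespace character (non-capturing group); then 2 to 4 of one of [js], then one or more of one of [ond]; then one or more of a non-digit, then one or more of a word character.
`\1` in the replacement pulls in group 1's text for each match.

'iaan3zz1'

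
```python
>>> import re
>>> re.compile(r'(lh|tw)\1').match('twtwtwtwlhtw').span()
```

`\1` has to match the exact text group 1 already captured.
`re.match` only tries the pattern at the start of the string.
The match spans [0:4] → 'twtw'.
Captured: group 1 = 'tw'.

(0, 4)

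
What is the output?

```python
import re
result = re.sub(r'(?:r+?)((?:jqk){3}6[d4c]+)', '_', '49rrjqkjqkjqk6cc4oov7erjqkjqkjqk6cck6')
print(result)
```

49_oov7e_k6

The pattern matches one or more of a literal 'r' (lazy) (non-capturing group); then the literal 'jqk' repeated 3 times, then the literal '6', then one or more of one of [d4c] (captured).
Matches: at [2:17] → 'rrjqkjqkjqk6cc4'; at [22:35] → 'rjqkjqkjqk6cc'.
`sub` substitutes '_' at each match site.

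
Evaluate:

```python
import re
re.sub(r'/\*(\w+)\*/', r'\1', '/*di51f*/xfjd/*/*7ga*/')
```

'di51fxfjd/*7ga'

Matches: at [0:9] → '/*di51f*/'; at [15:22] → '/*7ga*/'.
Each match is replaced using the text its own group 1 captured.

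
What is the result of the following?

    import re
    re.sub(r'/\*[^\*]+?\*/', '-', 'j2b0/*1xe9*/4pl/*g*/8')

'j2b0-4pl-8'

Matches: at [4:12] → '/*1xe9*/'; at [15:20] → '/*g*/'.
`sub` substitutes '-' at each match site.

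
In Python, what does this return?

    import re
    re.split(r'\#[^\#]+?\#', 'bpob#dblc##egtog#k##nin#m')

['bpob', '', 'k#', 'm']

Matches to split on: at [4:10] → '#dblc#'; at [10:17] → '#egtog#'; at [19:24] → '#nin#'.
Splitting on the pattern gives 4 pieces.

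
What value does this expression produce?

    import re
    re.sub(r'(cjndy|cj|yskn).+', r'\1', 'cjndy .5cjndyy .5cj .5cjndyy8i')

Alternation isn't longest-match — the leftmost alternative that fits at this position is chosen.
Matches: at [0:30] → 'cjndy .5cjndyy .5cj .5cjndyy8i'.
The replacement refers to a captured group, so each match is rewritten using its own captured text.

'cjndy'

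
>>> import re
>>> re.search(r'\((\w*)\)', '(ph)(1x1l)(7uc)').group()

'(ph)'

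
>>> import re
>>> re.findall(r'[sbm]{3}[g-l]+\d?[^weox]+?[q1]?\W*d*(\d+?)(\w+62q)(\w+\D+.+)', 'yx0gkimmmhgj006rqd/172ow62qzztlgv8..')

Pattern: exactly 3 of one of [sbm], then one or more of a character in [g-l]; then optionally a digit, then one or more of any character except [weox] (lazy), then optionally one of [q1]; then zero or more of a non-word character, then zero or more of a literal 'd'; then one or more of a digit (lazy) (captured); then one or more of a word character, then the literal '62q' (captured); then one or more of a word character, then one or more of a non-digit, then one or more of any character (captured).
`findall` packs the 3 group values into a tuple for every match.

[('1', '72ow62q', 'zztlgv8..')]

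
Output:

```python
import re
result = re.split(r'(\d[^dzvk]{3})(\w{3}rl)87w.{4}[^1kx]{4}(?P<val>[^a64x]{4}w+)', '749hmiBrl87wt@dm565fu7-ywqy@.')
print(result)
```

Pattern: a digit, then exactly 3 of any character except [dzvk] (captured); then exactly 3 of a word character, then the literal 'rl' (captured); then the literal '87w', then exactly 4 of any character, then exactly 4 of any character except [1kx]; then exactly 4 of any character except [a64x], then one or more of a literal 'w' (captured as 'val').
`re.split` interleaves the captured-group text with the surrounding fragments.

['', '749h', 'miBrl', 'u7-yw', 'qy@.']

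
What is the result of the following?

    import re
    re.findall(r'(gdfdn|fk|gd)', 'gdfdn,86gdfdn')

['gdfdn', 'gdfdn']

Branches in `(...|...)` are attempted left-to-right; the first branch that allows the whole pattern to succeed is taken.
Matches: at [0:5] match 'gdfdn', group 1 = 'gdfdn'; at [8:13] match 'gdfdn', group 1 = 'gdfdn'.
With a single group, `findall` returns only what that group captured — 2 items.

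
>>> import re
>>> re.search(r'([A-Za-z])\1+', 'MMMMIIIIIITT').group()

The backreference `\1` re-matches whatever the first group consumed, character for character.
`search` walks the string left to right and returns the first match it finds.
The match spans [0:4] → 'MMMM'.
Captured: group 1 = 'M'.

'MMMM'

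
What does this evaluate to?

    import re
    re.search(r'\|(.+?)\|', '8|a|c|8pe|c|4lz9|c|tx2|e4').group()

Unlike `match`, `search` isn't anchored — it looks for the pattern anywhere in the string.
The match spans [1:4] → '|a|'.
Captured: group 1 = 'a'.

'|a|'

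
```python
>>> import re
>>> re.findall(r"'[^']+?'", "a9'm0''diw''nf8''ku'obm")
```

["'m0'", "'diw'", "'nf8'", "'ku'"]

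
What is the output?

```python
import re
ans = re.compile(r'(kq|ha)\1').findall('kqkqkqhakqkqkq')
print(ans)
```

['kq', 'kq']

`\1` is not a pattern — it's the concrete string captured by group 1, re-applied verbatim.
Because there's exactly one group, `findall` drops the full match and keeps group 1 from each hit.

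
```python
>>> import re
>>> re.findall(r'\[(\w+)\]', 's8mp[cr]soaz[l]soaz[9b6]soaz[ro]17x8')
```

['cr', 'l', '9b6', 'ro']

With a single group, `findall` returns only what that group captured — 4 items.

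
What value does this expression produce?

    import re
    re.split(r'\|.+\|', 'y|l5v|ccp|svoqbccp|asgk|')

['y', '']

Matches to split on: at [1:24] → '|l5v|ccp|svoqbccp|asgk|'.
`split` removes every match and returns the 2 fragments in between.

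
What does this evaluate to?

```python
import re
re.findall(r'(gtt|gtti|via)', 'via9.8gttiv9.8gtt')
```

['via', 'gtt', 'gtt']

Branches in `(...|...)` are attempted left-to-right; the first branch that allows the whole pattern to succeed is taken.
Scanning left to right: at [0:3] match 'via', group 1 = 'via'; at [6:9] match 'gtt', group 1 = 'gtt'; at [14:17] match 'gtt', group 1 = 'gtt'.
`findall` collects group 1 from each match (3 total).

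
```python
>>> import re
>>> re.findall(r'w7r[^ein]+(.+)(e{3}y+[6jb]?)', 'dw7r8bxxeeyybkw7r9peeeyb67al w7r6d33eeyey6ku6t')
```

[('eeyybkw7r9p', 'eeeyb')]

The pattern matches the literal 'w7r', then one or more of any character except [ein]; then one or more of any character (captured); then exactly 3 of the literal 'e', then one or more of a literal 'y', then optionally one of [6jb] (captured).
Matches: at [1:24] match 'w7r8bxxeeyybkw7r9peeeyb', groups = ('eeyybkw7r9p', 'eeeyb').
Multiple groups make `findall` return tuples — one 2-tuple for the one match.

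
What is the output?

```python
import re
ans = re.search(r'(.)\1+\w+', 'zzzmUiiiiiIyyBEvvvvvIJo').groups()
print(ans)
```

('z',)

The match spans [0:23] → 'zzzmUiiiiiIyyBEvvvvvIJo'.
Captured: group 1 = 'z'.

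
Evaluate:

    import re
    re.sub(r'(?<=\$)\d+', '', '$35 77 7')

'$ 77 7'

The `(?=…)`/`(?<=…)` assertion just peeks at neighbouring text; it doesn't advance the match position.
Matches: at [1:3] → '35'.
`sub` substitutes '' at each match site.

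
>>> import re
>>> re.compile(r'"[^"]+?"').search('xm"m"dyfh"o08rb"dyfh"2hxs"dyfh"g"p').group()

The match spans [2:5] → '"m"'.

'"m"'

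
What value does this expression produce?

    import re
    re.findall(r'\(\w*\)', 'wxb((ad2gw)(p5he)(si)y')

['(ad2gw)', '(p5he)', '(si)']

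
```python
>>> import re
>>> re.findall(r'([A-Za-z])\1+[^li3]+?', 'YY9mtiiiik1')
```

['Y', 'i']

The backreference `\1` re-matches whatever the first group consumed, character for character.
Matches: at [0:3] match 'YY9', group 1 = 'Y'; at [5:10] match 'iiiik', group 1 = 'i'.
`findall` collects group 1 from each match (2 total).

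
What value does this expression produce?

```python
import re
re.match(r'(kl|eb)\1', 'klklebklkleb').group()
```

With `match`, the pattern is implicitly anchored at the beginning.
The match spans [0:4] → 'klkl'.

'klkl'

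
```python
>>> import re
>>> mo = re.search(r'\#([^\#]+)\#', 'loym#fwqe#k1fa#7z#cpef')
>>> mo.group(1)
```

'fwqe'

`re.search` scans for the first position where the pattern succeeds.
The match spans [4:10] → '#fwqe#'.
Captured: group 1 = 'fwqe'.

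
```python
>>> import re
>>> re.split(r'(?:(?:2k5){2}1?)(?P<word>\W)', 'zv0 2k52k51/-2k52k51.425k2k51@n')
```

Pattern: the literal '2k5' repeated 2 times, then optionally the literal '1' (non-capturing group); then a non-word character (captured as 'word').
Matches to split on: at [4:12] → '2k52k51/'; at [13:21] → '2k52k51.'.
With a capturing group present, the delimiter's captured portion is kept in the result list.

['zv0 ', '/', '-', '.', '425k2k51@n']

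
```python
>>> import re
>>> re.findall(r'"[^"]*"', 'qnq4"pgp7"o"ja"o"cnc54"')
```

['"pgp7"', '"ja"', '"cnc54"']

Matches: at [4:10] → '"pgp7"'; at [11:15] → '"ja"'; at [16:23] → '"cnc54"'.
No capturing groups, so `findall` returns the 3 full match strings.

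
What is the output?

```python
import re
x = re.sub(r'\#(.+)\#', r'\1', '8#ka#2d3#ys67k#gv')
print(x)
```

8ka#2d3#ys67kgv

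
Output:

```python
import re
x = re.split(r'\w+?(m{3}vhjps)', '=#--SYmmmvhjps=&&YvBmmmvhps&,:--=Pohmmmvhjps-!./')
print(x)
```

['=#--', 'mmmvhjps', '=&&YvBmmmvhps&,:--=', 'mmmvhjps', '-!./']

This matches one or more of a word character (lazy); then exactly 3 of a literal 'm', then the literal 'vhj', then the literal 'ps' (captured).
Matches to split on: at [4:14] → 'SYmmmvhjps'; at [33:44] → 'Pohmmmvhjps'.
With a capturing group present, the delimiter's captured portion is kept in the result list.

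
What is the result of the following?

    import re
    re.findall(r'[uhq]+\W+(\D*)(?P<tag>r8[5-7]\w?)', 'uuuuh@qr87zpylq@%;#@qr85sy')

[('q', 'r87z'), ('q', 'r85s')]

Multiple groups make `findall` return tuples — one 2-tuple for each match.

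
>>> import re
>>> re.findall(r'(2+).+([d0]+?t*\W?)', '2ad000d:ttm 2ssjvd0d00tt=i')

[('2', '0tt=')]

Pattern: one or more of a literal '2' (captured); then one or more of any character; then one or more of one of [d0] (lazy), then zero or more of a literal 't', then optionally a non-word character (captured).
Walking the string: at [0:25] match '2ad000d:ttm 2ssjvd0d00tt=', groups = ('2', '0tt=').
2 groups means the one result is a tuple of 2 captured strings — 1 here.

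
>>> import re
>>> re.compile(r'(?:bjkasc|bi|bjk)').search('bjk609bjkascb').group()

`search` walks the string left to right and returns the first match it finds.
The match spans [0:3] → 'bjk'.

'bjk'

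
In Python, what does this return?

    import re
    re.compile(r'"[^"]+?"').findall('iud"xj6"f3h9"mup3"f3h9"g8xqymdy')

['"xj6"', '"mup3"']

With no groups in the pattern, `findall` gives back each whole match — 2 here.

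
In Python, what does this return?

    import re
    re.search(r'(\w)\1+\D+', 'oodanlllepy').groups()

('o',)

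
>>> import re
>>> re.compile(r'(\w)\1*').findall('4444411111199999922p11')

['4', '1', '9', '2', 'p', '1']

`\1` has to match the exact text group 1 already captured.
Matches: at [0:5] match '44444', group 1 = '4'; at [5:11] match '111111', group 1 = '1'; at [11:17] match '999999', group 1 = '9'; at [17:19] match '22', group 1 = '2'; at [19:20] match 'p', group 1 = 'p'; ….
`findall` collects group 1 from each match (6 total).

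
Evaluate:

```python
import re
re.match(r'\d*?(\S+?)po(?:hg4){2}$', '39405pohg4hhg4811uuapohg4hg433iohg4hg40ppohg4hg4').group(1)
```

'39405pohg4hhg4811uuapohg4hg433iohg4hg40p'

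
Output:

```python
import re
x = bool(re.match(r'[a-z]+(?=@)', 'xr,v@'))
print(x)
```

False

Lookahead/lookbehind check context without consuming it, so the matched span excludes the asserted characters.
With `match`, the pattern is implicitly anchored at the beginning.
Here the string doesn't start with a match, so the call returns None, and `bool(None)` is False.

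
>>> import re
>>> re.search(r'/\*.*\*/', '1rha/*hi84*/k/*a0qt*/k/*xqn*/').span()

(4, 29)

The match spans [4:29] → '/*hi84*/k/*a0qt*/k/*xqn*/'.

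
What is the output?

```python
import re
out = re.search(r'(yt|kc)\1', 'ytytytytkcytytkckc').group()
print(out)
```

`\1` has to match the exact text group 1 already captured.
The match spans [0:4] → 'ytyt'.

ytyt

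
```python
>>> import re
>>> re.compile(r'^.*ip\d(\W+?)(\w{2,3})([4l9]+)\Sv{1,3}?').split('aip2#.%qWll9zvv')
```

['', '#.%', 'qWl', 'l9', 'v']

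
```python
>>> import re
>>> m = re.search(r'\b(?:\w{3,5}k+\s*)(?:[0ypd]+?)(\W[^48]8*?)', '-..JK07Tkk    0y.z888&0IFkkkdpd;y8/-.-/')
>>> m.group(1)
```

The match spans [3:18] → 'JK07Tkk    0y.z'.
Captured: group 1 = '.z'.

'.z'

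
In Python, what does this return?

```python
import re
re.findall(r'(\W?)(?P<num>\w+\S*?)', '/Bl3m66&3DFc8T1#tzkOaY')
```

[('/', 'Bl3m66'), ('&', '3DFc8T1'), ('#', 'tzkOaY')]

This matches optionally a non-word character (captured); then one or more of a word character, then zero or more of a non-whitespace character (lazy) (captured as 'num').
With the lazy modifier that quantifier settles for the fewest repetitions that let the rest of the pattern succeed (the atoms after it are unaffected and can still be greedy).
Matches: at [0:7] match '/Bl3m66', groups = ('/', 'Bl3m66'); at [7:15] match '&3DFc8T1', groups = ('&', '3DFc8T1'); at [15:22] match '#tzkOaY', groups = ('#', 'tzkOaY').
With 2 capturing groups, `findall` returns a 2-tuple per match.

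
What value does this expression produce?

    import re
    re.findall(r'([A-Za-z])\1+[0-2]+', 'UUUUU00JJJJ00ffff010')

A backreference is literal: `\1` must see the identical characters the first group matched.
Walking the string: at [0:7] match 'UUUUU00', group 1 = 'U'; at [7:13] match 'JJJJ00', group 1 = 'J'; at [13:20] match 'ffff010', group 1 = 'f'.
`findall` collects group 1 from each match (3 total).

['U', 'J', 'f']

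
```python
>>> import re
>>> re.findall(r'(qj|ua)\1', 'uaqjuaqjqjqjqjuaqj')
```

['qj', 'qj']

After group 1 captures some text, `\1` only succeeds where that same text appears again.
`findall` collects group 1 from each match (2 total).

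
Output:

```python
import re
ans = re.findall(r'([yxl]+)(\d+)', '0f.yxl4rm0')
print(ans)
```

[('yxl', '4')]

The pattern matches one or more of one of [yxl] (captured); then one or more of a digit (captured).
2 groups means the one result is a tuple of 2 captured strings — 1 here.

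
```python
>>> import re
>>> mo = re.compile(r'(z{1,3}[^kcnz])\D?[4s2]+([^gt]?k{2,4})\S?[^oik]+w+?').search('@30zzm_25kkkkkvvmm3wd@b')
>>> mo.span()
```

The pattern matches 1 to 3 of a literal 'z', then any character except [kcnz] (captured); then optionally a non-digit, then one or more of one of [4s2]; then optionally any character except [gt], then 2 to 4 of a literal 'k' (captured); then optionally a non-whitespace character, then one or more of any character except [oik], then one or more of the literal 'w' (lazy).
`re.search` scans for the first position where the pattern succeeds.
The match spans [3:20] → 'zzm_25kkkkkvvmm3w'.
Captured: group 1 = 'zzm', group 2 = '5kkkk'.

(3, 20)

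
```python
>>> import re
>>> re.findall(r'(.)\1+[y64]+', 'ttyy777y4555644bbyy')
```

The backreference `\1` re-matches whatever the first group consumed, character for character.
Walking the string: at [0:4] match 'ttyy', group 1 = 't'; at [4:9] match '777y4', group 1 = '7'; at [9:15] match '555644', group 1 = '5'; at [15:19] match 'bbyy', group 1 = 'b'.
Because there's exactly one group, `findall` drops the full match and keeps group 1 from each hit.

['t', '7', '5', 'b']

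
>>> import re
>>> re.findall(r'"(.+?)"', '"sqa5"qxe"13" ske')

Lazy quantifiers expand one character at a time until the remainder of the pattern can match.
Walking the string: at [0:6] match '"sqa5"', group 1 = 'sqa5'; at [9:13] match '"13"', group 1 = '13'.
`findall` collects group 1 from each match (2 total).

['sqa5', '13']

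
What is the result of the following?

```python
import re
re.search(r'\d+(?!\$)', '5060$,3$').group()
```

'506'

The negative lookahead/lookbehind blocks any match where the forbidden context is present.
`re.search` tries every starting position until one works.
The match spans [0:3] → '506'.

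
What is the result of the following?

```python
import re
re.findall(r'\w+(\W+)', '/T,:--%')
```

[',:--%']

The pattern matches one or more of a word character; then one or more of a non-word character (captured).
Walking the string: at [1:7] match 'T,:--%', group 1 = ',:--%'.
Because there's exactly one group, `findall` drops the full match and keeps group 1 from the one hit.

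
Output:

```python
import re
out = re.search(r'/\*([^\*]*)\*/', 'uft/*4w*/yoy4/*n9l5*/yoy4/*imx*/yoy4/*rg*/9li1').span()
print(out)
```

(3, 9)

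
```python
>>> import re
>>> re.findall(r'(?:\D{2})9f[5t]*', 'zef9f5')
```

['ef9f5']

Since nothing is captured, `findall` lists the 1 matched substring directly.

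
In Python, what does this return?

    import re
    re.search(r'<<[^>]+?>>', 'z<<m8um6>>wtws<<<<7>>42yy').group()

The match spans [1:10] → '<<m8um6>>'.

'<<m8um6>>'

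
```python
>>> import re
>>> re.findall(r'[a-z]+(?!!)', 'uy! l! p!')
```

['u']

`(?!…)`/`(?<!…)` only lets a position through if the neighbouring text does NOT match; no characters are consumed.
Since nothing is captured, `findall` lists the 1 matched substring directly.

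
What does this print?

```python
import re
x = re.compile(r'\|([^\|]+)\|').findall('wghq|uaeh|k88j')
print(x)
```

Walking the string: at [4:10] match '|uaeh|', group 1 = 'uaeh'.
`findall` collects group 1 from the one match (1 total).

['uaeh']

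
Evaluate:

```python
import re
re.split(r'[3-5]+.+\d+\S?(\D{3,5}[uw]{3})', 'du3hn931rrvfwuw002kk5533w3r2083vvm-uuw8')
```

['du', 'vm-uuw', '8']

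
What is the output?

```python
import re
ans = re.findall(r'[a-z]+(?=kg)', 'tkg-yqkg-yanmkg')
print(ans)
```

['t', 'yq', 'yanm']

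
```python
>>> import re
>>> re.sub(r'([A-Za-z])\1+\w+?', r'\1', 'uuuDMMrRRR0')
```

'uMR'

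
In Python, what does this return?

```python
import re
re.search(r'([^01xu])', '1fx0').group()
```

'f'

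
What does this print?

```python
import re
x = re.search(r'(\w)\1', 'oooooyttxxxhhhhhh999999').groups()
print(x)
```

('o',)

The backreference `\1` re-matches whatever the first group consumed, character for character.
Unlike `match`, `search` isn't anchored — it looks for the pattern anywhere in the string.
The match spans [0:2] → 'oo'.
Captured: group 1 = 'o'.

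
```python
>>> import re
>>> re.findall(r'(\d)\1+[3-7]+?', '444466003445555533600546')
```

The backreference `\1` re-matches whatever the first group consumed, character for character.
Matches: at [0:5] match '44446', group 1 = '4'; at [6:9] match '003', group 1 = '0'; at [9:12] match '445', group 1 = '4'; at [12:17] match '55553', group 1 = '5'; at [19:22] match '005', group 1 = '0'.
Because there's exactly one group, `findall` drops the full match and keeps group 1 from each hit.

['4', '0', '4', '5', '0']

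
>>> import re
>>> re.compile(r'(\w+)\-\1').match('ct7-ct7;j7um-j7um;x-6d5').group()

'ct7-ct7'

`re.match` won't scan ahead — the pattern has to work from the very first character.
The match spans [0:7] → 'ct7-ct7'.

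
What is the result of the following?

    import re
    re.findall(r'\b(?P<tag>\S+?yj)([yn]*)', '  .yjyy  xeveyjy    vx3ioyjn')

[('xeveyj', 'y'), ('vx3ioyj', 'n')]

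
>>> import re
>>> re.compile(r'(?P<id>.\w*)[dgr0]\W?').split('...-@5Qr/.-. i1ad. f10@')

['...-', '@5Q', '.-.', ' i1a', '', ' f1', '']

This matches any character, then zero or more of a word character (captured as 'id'); then one of [dgr0], then optionally a non-word character.
`re.split` interleaves the captured-group text with the surrounding fragments.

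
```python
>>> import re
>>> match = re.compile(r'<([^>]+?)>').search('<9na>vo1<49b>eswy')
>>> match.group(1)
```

'9na'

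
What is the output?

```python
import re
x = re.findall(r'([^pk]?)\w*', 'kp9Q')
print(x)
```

This matches optionally any character except [pk] (captured); then zero or more of a word character.
Scanning left to right: at [0:4] match 'kp9Q', group 1 = ''; at [4:4] match '', group 1 = ''.
One capturing group, so `findall` returns just the captured substring from each match — 2 in all.

['', '']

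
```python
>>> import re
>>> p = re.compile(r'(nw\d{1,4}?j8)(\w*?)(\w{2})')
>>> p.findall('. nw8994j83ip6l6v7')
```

This matches the literal 'nw', then 1 to 4 of a digit (lazy), then the literal 'j8' (captured); then zero or more of a word character (lazy) (captured); then exactly 2 of a word character (captured).
3 groups means the one result is a tuple of 3 captured strings — 1 here.

[('nw8994j8', '', '3i')]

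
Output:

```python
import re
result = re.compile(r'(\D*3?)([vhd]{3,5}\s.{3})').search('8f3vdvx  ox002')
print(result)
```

None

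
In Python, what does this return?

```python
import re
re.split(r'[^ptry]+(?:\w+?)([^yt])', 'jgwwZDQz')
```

Pattern: one or more of any character except [ptry]; then one or more of a word character (lazy) (non-capturing group); then any character except [yt] (captured).
Because the pattern has a capturing group, `split` also inserts each captured text between the pieces.

['', 'z', '']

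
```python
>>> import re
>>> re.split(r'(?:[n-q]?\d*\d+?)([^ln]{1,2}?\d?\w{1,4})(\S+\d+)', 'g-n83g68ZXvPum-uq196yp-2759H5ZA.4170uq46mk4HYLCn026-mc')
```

['g-', 'g68ZXv', 'Pum-uq196yp-2759H5ZA.4170uq46mk4HYLCn026', '-mc']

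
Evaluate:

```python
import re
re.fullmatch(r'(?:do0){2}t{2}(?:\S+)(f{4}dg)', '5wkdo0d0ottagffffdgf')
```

The pattern matches the literal 'do0' repeated 2 times, then exactly 2 of the literal 't'; then one or more of a non-whitespace character (non-capturing group); then exactly 4 of a literal 'f', then the literal 'dg' (captured).
`re.fullmatch` is like wrapping the pattern in `^…$` (in single-line mode).
Here there's no way to consume every character, so the call returns None.

None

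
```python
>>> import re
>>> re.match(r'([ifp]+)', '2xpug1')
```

None

Pattern: one or more of one of [ifp] (captured).
`re.match` only tries the pattern at the start of the string.
Here position 0 doesn't satisfy it, so the call returns None.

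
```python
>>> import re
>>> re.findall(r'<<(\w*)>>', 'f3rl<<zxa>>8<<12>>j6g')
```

One capturing group, so `findall` returns just the captured substring from each match — 2 in all.

['zxa', '12']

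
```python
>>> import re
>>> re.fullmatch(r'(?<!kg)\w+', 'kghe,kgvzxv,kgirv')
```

None

`re.fullmatch` requires the pattern to consume the entire string.
Here the string isn't matched end-to-end, so the call returns None.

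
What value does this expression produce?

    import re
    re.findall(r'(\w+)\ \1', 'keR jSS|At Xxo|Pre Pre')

['Pre']

A backreference is literal: `\1` must see the identical characters the first group matched.
One capturing group, so `findall` returns just the captured substring from the one match — 1 in all.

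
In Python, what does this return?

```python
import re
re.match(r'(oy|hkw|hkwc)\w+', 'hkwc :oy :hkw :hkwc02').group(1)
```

The match spans [0:4] → 'hkwc'.
Captured: group 1 = 'hkw'.

'hkw'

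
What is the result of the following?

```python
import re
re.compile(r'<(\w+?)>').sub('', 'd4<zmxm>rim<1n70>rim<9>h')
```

`sub` substitutes '' at each match site.

'd4rimrimh'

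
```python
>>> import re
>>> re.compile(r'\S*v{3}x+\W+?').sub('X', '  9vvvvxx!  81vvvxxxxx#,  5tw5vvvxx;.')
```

A `+?`/`*?`/`{m,n}?` starts at its minimum and grows only as far as needed for what follows to match.
Each match is replaced by 'X'.

'  X  X,  X.'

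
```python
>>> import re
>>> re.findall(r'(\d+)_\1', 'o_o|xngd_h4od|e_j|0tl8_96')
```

After group 1 captures some text, `\1` only succeeds where that same text appears again.
`findall` collects group 1 from each match (0 total).
Nothing in the string satisfies the pattern, so the list is empty.

[]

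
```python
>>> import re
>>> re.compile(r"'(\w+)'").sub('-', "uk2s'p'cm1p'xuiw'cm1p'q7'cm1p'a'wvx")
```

'uk2s-cm1p-cm1p-cm1p-wvx'

Each match is replaced by '-'.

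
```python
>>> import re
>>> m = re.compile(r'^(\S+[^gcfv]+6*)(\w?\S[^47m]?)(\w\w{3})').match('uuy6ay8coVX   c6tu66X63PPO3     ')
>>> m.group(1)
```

This matches anchored at the start of the string; then one or more of a non-whitespace character, then one or more of any character except [gcfv], then zero or more of a literal '6' (captured); then optionally a word character, then a non-whitespace character, then optionally any character except [47m] (captured); then a word character, then exactly 3 of a word character (captured).
`match` is anchored at position 0; if the pattern doesn't fit there, it returns None.
The match spans [0:21] → 'uuy6ay8coVX   c6tu66X'.
Captured: group 1 = 'uuy6ay8coVX   ', group 2 = 'c6t', group 3 = 'u66X'.

'uuy6ay8coVX   '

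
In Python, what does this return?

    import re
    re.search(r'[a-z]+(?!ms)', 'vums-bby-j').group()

'vums'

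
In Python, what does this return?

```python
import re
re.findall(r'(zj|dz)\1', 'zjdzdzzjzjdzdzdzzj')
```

The backreference `\1` re-matches whatever the first group consumed, character for character.
Matches: at [2:6] match 'dzdz', group 1 = 'dz'; at [6:10] match 'zjzj', group 1 = 'zj'; at [10:14] match 'dzdz', group 1 = 'dz'.
One capturing group, so `findall` returns just the captured substring from each match — 3 in all.

['dz', 'zj', 'dz']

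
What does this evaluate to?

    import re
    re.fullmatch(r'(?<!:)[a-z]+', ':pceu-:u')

None

`fullmatch` succeeds only if the pattern covers the string from start to end.
Here the string isn't matched end-to-end, so the call returns None.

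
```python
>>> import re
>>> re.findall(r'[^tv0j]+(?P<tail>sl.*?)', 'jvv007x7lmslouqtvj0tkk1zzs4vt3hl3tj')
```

The pattern matches one or more of any character except [tv0j]; then the literal 'sl', then zero or more of any character (lazy) (captured as 'tail').
One capturing group, so `findall` returns just the captured substring from the one match — 1 in all.

['sl']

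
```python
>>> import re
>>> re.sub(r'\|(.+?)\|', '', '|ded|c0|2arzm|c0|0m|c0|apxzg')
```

The `?` after the quantifier makes it lazy — it takes as little as possible before letting the rest of the pattern try.
Matches: at [0:5] → '|ded|'; at [7:14] → '|2arzm|'; at [16:20] → '|0m|'.
Each match is replaced by ''.

'c0c0c0|apxzg'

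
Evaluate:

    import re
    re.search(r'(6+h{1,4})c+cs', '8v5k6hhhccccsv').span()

This matches one or more of the literal '6', then 1 to 4 of a literal 'h' (captured); then one or more of the literal 'c', then the literal 'cs'.
Unlike `match`, `search` isn't anchored — it looks for the pattern anywhere in the string.
The match spans [4:13] → '6hhhccccs'.
Captured: group 1 = '6hhh'.

(4, 13)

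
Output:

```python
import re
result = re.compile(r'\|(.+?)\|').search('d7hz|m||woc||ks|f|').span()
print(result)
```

Because the quantifier is non-greedy, it stops expanding at the earliest point where the rest of the pattern can succeed.
`re.search` tries every starting position until one works.
The match spans [4:7] → '|m|'.
Captured: group 1 = 'm'.

(4, 7)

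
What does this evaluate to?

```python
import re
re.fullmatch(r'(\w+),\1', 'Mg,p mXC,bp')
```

After group 1 captures some text, `\1` only succeeds where that same text appears again.
`re.fullmatch` is like wrapping the pattern in `^…$` (in single-line mode).
Here the string isn't matched end-to-end, so the call returns None.

None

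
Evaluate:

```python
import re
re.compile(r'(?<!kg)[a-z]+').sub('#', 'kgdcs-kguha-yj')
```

The negative lookahead/lookbehind blocks any match where the forbidden context is present.
Matches: at [0:5] → 'kgdcs'; at [6:11] → 'kguha'; at [12:14] → 'yj'.
Every occurrence is swapped for '#'.

'#-#-#'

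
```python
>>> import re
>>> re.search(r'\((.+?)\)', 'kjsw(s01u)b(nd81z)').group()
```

Unlike `match`, `search` isn't anchored — it looks for the pattern anywhere in the string.
The match spans [4:10] → '(s01u)'.
Captured: group 1 = 's01u'.

'(s01u)'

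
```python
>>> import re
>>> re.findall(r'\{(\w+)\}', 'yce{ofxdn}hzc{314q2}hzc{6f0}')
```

Matches: at [3:10] match '{ofxdn}', group 1 = 'ofxdn'; at [13:20] match '{314q2}', group 1 = '314q2'; at [23:28] match '{6f0}', group 1 = '6f0'.
One capturing group, so `findall` returns just the captured substring from each match — 3 in all.

['ofxdn', '314q2', '6f0']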